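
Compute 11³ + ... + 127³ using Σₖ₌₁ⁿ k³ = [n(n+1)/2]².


Σₖ₌11^127 k³ = [127·128/2]² − [10·11/2]²
= 66064384 − 3025 = 66061359

Σk³ = 66061359


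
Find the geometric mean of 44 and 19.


GM = √(44×19) = √836 = 28.9137

GM = 28.9137


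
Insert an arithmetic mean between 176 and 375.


AM = (176 + 375)/2 = 551/2 = 275.5

AM = 275.5


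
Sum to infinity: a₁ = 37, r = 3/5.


S∞ = a₁/(1-r) = 37/(1 - 3/5)
= 37/(2/5)
= 185/2

S∞ = 185/2


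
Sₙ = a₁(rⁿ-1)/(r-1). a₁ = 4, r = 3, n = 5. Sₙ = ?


Sₙ = 4×(3^5 - 1)/(3 - 1)
= 4×(243 - 1)/2
= 4×242/2
= 484

S_5 = 484


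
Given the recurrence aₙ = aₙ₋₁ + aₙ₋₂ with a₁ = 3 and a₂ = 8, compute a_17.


Computing iteratively: 3, 8, 11, 19, 30, 49, 79, 128, 207, 335, 542, 877, ...
a_17 = 9726

a_17 = 9726


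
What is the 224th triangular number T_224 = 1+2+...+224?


n(n+1)/2 = 224×225/2 = 50400/2 = 25200

Σk = 25200


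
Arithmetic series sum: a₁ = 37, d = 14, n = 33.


aₙ = 37 + (33-1)×14 = 485
Sₙ = n(a₁+aₙ)/2 = 33×(37+485)/2
= 33×522/2 = 8613

S_33 = 8613


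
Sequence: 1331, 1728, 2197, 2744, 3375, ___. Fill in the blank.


Pattern: perfect cubes: n³
Terms: 1331, 1728, 2197, 2744, 3375
Next term = 4096

Next term = 4096


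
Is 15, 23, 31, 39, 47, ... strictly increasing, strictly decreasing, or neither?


Differences: 8, 8, 8, 8
All differences > 0 → strictly INCREASING

Monotonically increasing


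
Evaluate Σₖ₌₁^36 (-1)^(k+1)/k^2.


S = 1 - 1/4 + 1/9 - 1/16 + 1/25 - 1/36 + 1/49 - 1/64 ± ...
= 0.8221
(Full series converges to +π²/12 ≈ +0.8225)

S_36 = 0.8221


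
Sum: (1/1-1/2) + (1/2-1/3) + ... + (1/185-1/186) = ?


Telescoping: adjacent terms cancel.
= 1/1 - 1/186
= 1 - 1/186 = 185/186

Sum = 185/186


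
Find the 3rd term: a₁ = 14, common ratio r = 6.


aₙ = a₁·r^(n-1)
= 14×6^2
= 14×36
= 504

a_3 = 504


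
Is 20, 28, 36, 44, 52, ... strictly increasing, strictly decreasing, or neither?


Differences: 8, 8, 8, 8
All differences > 0 → strictly INCREASING

Monotonically increasing


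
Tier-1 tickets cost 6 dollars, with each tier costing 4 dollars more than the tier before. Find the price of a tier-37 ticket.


aₙ = a₁ + (n-1)d
= 6 + (37-1)×4
= 6 + 144
= 150

a_37 = 150


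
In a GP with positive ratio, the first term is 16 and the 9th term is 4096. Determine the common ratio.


r^(n-1) = aₙ/a₁
r^8 = 4096/16 = 256
r = 256^(1/8)
= ±2; taking r > 0 gives r = 2

r = 2


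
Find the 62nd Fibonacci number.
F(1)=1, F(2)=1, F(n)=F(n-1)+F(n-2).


Fibonacci sequence: 1, 1, 2, 3, 5, 8, 13, 21, 34, 55, 89, ...
F(62) = 4052739537881

F(62) = 4052739537881


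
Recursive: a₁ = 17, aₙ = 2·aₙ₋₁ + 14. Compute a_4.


Computing step by step:
a_1 = 17
a_2 = 48
a_3 = 110
a_4 = 234


a_4 = 234


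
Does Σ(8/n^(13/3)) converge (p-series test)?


p-series test: Σ c/n^p converges if p > 1, diverges if p ≤ 1 (constant c > 0 doesn't affect convergence).
p = 13/3
13/3 > 1 → CONVERGES

Converges (p = 13/3 > 1)


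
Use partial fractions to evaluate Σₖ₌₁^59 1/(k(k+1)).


1/(k(k+1)) = 1/k - 1/(k+1) (partial fractions)
Telescoping: Σ = 1 - 1/60 = 59/60

Sum = 59/60


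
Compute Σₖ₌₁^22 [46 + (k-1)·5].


aₙ = 46 + (22-1)×5 = 151
Sₙ = n(a₁+aₙ)/2 = 22×(46+151)/2
= 22×197/2 = 2167

S_22 = 2167


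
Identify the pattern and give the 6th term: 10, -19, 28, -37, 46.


Pattern: alternating sign, magnitude arithmetic (d=9)
Terms: 10, -19, 28, -37, 46
Next term = -55

Next term = -55


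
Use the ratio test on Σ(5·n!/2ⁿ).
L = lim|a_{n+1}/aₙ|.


aₙ = 5·n!/2^n
a_{n+1}/aₙ = (n+1)!/2^(n+1) × 2^n/n!  (constant 5 cancels)
= (n+1)/2
L = lim(n→∞) (n+1)/2 = ∞
L > 1 → series DIVERGES

Diverges (ratio test: L = ∞ > 1)


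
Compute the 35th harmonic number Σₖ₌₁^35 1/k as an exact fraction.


H_35 = 1/1 + 1/2 + 1/3 + ... + 1/35
= 54437269998109/13127595717600
≈ 4.1468

H_35 = 54437269998109/13127595717600 ≈ 4.1468


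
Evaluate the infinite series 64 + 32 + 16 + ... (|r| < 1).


S∞ = a₁/(1-r) = 64/(1 - 1/2)
= 64/(1/2)
= 128

S∞ = 128


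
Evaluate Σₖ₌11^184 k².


Σₖ₌11^184 k² = Σₖ₌₁^184 k² − Σₖ₌₁^10 k²
= 184·185·369/6 − 10·11·21/6
= 2093460 − 385 = 2093075

Σk² = 2093075


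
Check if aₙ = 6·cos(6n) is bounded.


For all n, -1 ≤ cos(6n) ≤ 1, so -6 ≤ 6·cos(6n) ≤ 6
Lower bound: -6, Upper bound: 6
The sequence IS bounded

Bounded (-6 ≤ aₙ ≤ 6)


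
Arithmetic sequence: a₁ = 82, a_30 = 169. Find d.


d = (aₙ - a₁)/(n-1)
= (169 - 82)/(30-1)
= 87/29 = 3

d = 3


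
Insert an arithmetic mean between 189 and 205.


AM = (189 + 205)/2 = 394/2 = 197

AM = 197


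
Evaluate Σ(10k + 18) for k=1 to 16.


Σ(10k+18) = 10·Σk + 18·n
= 10·136 + 18·16
= 1360 + 288 = 1648

Σ = 1648


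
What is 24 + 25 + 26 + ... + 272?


Σₖ₌24^272 k = Σₖ₌₁^272 k − Σₖ₌₁^23 k
= 272·273/2 − 23·24/2
= 37128 − 276 = 36852

Σk = 36852


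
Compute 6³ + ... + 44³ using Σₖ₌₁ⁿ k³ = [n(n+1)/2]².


Σₖ₌6^44 k³ = [44·45/2]² − [5·6/2]²
= 980100 − 225 = 979875

Σk³ = 979875


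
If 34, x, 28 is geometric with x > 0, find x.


GM = √(34×28) = √952 = 30.8545

GM = 30.8545


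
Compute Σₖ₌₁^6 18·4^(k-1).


Sₙ = 18×(4^6 - 1)/(4 - 1)
= 18×(4096 - 1)/3
= 18×4095/3
= 24570

S_6 = 24570


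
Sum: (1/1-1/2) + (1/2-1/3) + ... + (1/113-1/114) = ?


Telescoping: adjacent terms cancel.
= 1/1 - 1/114
= 1 - 1/114 = 113/114

Sum = 113/114


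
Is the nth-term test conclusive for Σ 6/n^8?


lim(n→∞) 6/n^8 = 0
lim aₙ = 0 → nth-term test is INCONCLUSIVE
(Need other tests; this is actually a convergent p-series with p=8 > 1)

Inconclusive (lim aₙ = 0; need another test)


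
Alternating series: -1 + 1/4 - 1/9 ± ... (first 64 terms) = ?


S = -1 + 1/4 - 1/9 + 1/16 - 1/25 + 1/36 - 1/49 + 1/64 ± ...
= -0.8223
(Full series converges to -π²/12 ≈ -0.8225)

S_64 = -0.8223


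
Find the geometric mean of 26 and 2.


GM = √(26×2) = √52 = 7.2111

GM = 7.2111


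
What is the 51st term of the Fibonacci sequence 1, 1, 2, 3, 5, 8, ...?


Fibonacci sequence: 1, 1, 2, 3, 5, 8, 13, 21, 34, 55, 89, ...
F(51) = 20365011074

F(51) = 20365011074


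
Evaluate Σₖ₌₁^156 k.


n(n+1)/2 = 156×157/2 = 24492/2 = 12246

Σk = 12246


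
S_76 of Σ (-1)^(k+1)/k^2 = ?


S = 1 - 1/4 + 1/9 - 1/16 + 1/25 - 1/36 + 1/49 - 1/64 ± ...
= 0.8224
(Full series converges to +π²/12 ≈ +0.8225)

S_76 = 0.8224


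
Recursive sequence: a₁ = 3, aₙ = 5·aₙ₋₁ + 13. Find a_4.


Computing step by step:
a_1 = 3
a_2 = 28
a_3 = 153
a_4 = 778


a_4 = 778


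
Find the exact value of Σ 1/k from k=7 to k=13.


Σₖ₌7^13 1/k = 1/7 + 1/8 + 1/9 + 1/10 + 1/11 + 1/12 + 1/13
= 263111/360360
≈ 0.7301

Sum = 263111/360360 ≈ 0.7301


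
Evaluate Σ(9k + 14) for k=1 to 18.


Σ(9k+14) = 9·Σk + 14·n
= 9·171 + 14·18
= 1539 + 252 = 1791

Σ = 1791


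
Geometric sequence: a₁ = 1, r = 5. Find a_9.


aₙ = a₁·r^(n-1)
= 1×5^8
= 1×390625
= 390625

a_9 = 390625


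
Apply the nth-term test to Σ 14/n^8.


lim(n→∞) 14/n^8 = 0
lim aₙ = 0 → nth-term test is INCONCLUSIVE
(Need other tests; this is actually a convergent p-series with p=8 > 1)

Inconclusive (lim aₙ = 0; need another test)


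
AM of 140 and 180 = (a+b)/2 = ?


AM = (140 + 180)/2 = 320/2 = 160

AM = 160


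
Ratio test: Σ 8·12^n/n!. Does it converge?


aₙ = 8·12^n/n!
a_{n+1}/aₙ = 12^(n+1)/(n+1)! × n!/12^n  (constant 8 cancels)
= 12/(n+1)
L = lim(n→∞) 12/(n+1) = 0
L < 1 → series CONVERGES

Converges (ratio test: L = 0 < 1)


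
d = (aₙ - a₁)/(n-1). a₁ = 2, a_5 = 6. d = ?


d = (aₙ - a₁)/(n-1)
= (6 - 2)/(5-1)
= 4/4 = 1

d = 1


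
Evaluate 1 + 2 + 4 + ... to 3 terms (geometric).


Sₙ = 1×(2^3 - 1)/(2 - 1)
= 1×(8 - 1)/1
= 1×7/1
= 7

S_3 = 7


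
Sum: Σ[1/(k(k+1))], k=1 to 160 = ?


1/(k(k+1)) = 1/k - 1/(k+1) (partial fractions)
Telescoping: Σ = 1 - 1/161 = 160/161

Sum = 160/161


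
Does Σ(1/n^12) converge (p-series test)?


p-series test: Σ c/n^p converges if p > 1, diverges if p ≤ 1 (constant c > 0 doesn't affect convergence).
p = 12
12 > 1 → CONVERGES

Converges (p = 12 > 1)


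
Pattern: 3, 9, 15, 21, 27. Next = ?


Pattern: arithmetic (d=6)
Terms: 3, 9, 15, 21, 27
Next term = 33

Next term = 33


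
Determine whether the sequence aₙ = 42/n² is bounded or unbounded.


a₁ = 42, a₂ = 42/4, a₃ = 42/9, ...
0 < aₙ ≤ 42 for all n ≥ 1
The sequence IS bounded

Bounded (0 < aₙ ≤ 42)


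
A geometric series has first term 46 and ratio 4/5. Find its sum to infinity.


S∞ = a₁/(1-r) = 46/(1 - 4/5)
= 46/(1/5)
= 230

S∞ = 230


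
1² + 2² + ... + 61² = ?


n = 61
n(n+1)(2n+1)/6 = 61×62×123/6
= 465186/6 = 77531

Σk² = 77531


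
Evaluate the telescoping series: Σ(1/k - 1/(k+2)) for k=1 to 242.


Telescoping with gap 2: two head and two tail terms survive.
= (1 + 1/2) - (1/243 + 1/244)
= 3/2 - 1/243 - 1/244 = 88451/59292

Sum = 88451/59292


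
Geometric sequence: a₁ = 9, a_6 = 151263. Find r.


r^(n-1) = aₙ/a₁
r^5 = 151263/9 = 16807
r = 16807^(1/5)
= 7

r = 7


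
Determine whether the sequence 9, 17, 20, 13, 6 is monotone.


Differences: 8, 3, -7, -7
Difference at position 1 is +8 (> 0) but position 3 is -7 (< 0) — sequence both rises and falls
→ NOT monotonic

Not monotonic


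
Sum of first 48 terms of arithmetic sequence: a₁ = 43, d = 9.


aₙ = 43 + (48-1)×9 = 466
Sₙ = n(a₁+aₙ)/2 = 48×(43+466)/2
= 48×509/2 = 12216

S_48 = 12216


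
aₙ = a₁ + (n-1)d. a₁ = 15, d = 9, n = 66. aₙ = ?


aₙ = a₁ + (n-1)d
= 15 + (66-1)×9
= 15 + 585
= 600

a_66 = 600


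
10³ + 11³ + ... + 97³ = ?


Σₖ₌10^97 k³ = [97·98/2]² − [9·10/2]²
= 22591009 − 2025 = 22588984

Σk³ = 22588984


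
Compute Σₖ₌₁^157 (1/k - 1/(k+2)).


Telescoping with gap 2: two head and two tail terms survive.
= (1 + 1/2) - (1/158 + 1/159)
= 3/2 - 1/158 - 1/159 = 18683/12561

Sum = 18683/12561


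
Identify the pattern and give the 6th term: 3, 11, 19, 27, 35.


Pattern: arithmetic (d=8)
Terms: 3, 11, 19, 27, 35
Next term = 43

Next term = 43


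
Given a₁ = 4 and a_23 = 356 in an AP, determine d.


d = (aₙ - a₁)/(n-1)
= (356 - 4)/(23-1)
= 352/22 = 16

d = 16


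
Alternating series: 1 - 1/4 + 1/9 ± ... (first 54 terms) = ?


S = 1 - 1/4 + 1/9 - 1/16 + 1/25 - 1/36 + 1/49 - 1/64 ± ...
= 0.8223
(Full series converges to +π²/12 ≈ +0.8225)

S_54 = 0.8223


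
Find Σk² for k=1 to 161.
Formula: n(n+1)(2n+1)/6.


n = 161
n(n+1)(2n+1)/6 = 161×162×323/6
= 8424486/6 = 1404081

Σk² = 1404081


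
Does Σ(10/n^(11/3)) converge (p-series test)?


p-series test: Σ c/n^p converges if p > 1, diverges if p ≤ 1 (constant c > 0 doesn't affect convergence).
p = 11/3
11/3 > 1 → CONVERGES

Converges (p = 11/3 > 1)


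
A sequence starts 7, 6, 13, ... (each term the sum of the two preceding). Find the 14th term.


Computing iteratively: 7, 6, 13, 19, 32, 51, 83, 134, 217, 351, 568, 919, ...
a_14 = 2406

a_14 = 2406


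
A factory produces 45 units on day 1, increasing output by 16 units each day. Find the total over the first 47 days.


aₙ = 45 + (47-1)×16 = 781
Sₙ = n(a₁+aₙ)/2 = 47×(45+781)/2
= 47×826/2 = 19411

S_47 = 19411


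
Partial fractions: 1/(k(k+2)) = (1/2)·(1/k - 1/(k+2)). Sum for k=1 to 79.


1/(k(k+2)) = (1/2)·(1/k - 1/(k+2)) (partial fractions)
Telescoping: Σ = (1/2)·(1 + 1/2 - 1/80 - 1/81) = 9559/12960

Sum = 9559/12960


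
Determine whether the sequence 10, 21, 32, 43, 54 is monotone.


Differences: 11, 11, 11, 11
All differences > 0 → strictly INCREASING

Monotonically increasing


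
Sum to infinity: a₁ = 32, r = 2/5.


S∞ = a₁/(1-r) = 32/(1 - 2/5)
= 32/(3/5)
= 160/3

S∞ = 160/3


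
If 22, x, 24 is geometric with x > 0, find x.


GM = √(22×24) = √528 = 22.9783

GM = 22.9783


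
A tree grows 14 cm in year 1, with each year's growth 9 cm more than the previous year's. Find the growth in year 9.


aₙ = a₁ + (n-1)d
= 14 + (9-1)×9
= 14 + 72
= 86

a_9 = 86


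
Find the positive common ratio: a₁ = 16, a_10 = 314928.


r^(n-1) = aₙ/a₁
r^9 = 314928/16 = 19683
r = 19683^(1/9)
= 3

r = 3


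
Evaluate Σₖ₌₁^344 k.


n(n+1)/2 = 344×345/2 = 118680/2 = 59340

Σk = 59340


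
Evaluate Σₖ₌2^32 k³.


Σₖ₌2^32 k³ = [32·33/2]² − [1·2/2]²
= 278784 − 1 = 278783

Σk³ = 278783


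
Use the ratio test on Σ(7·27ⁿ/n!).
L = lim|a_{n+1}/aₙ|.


aₙ = 7·27^n/n!
a_{n+1}/aₙ = 27^(n+1)/(n+1)! × n!/27^n  (constant 7 cancels)
= 27/(n+1)
L = lim(n→∞) 27/(n+1) = 0
L < 1 → series CONVERGES

Converges (ratio test: L = 0 < 1)


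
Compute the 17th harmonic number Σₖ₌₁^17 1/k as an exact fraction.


H_17 = 1/1 + 1/2 + 1/3 + ... + 1/17
= 42142223/12252240
≈ 3.4396

H_17 = 42142223/12252240 ≈ 3.4396


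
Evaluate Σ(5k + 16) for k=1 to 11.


Σ(5k+16) = 5·Σk + 16·n
= 5·66 + 16·11
= 330 + 176 = 506

Σ = 506


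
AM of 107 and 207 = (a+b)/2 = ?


AM = (107 + 207)/2 = 314/2 = 157

AM = 157


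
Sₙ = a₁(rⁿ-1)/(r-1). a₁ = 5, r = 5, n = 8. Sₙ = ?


Sₙ = 5×(5^8 - 1)/(5 - 1)
= 5×(390625 - 1)/4
= 5×390624/4
= 488280

S_8 = 488280


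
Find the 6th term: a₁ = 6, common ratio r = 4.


aₙ = a₁·r^(n-1)
= 6×4^5
= 6×1024
= 6144

a_6 = 6144


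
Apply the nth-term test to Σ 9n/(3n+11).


lim(n→∞) 9n/(3n+11) = 9/3 = 3  (divide numerator and denominator by n)
lim aₙ = 3 ≠ 0 → series DIVERGES

Diverges (lim aₙ = 3 ≠ 0)


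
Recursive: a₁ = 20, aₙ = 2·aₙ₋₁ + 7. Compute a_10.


Computing step by step:
a_1 = 20
a_2 = 47
a_3 = 101
a_4 = 209
a_5 = 425
a_6 = 857
a_7 = 1721
a_8 = 3449
a_9 = 6905
a_10 = 13817


a_10 = 13817


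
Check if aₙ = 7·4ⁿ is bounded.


aₙ = 7·4ⁿ → as n→∞, aₙ→∞ (since base 4 > 1)
No finite upper bound exists
The sequence is UNBOUNDED

Unbounded (aₙ → ∞ as n → ∞)


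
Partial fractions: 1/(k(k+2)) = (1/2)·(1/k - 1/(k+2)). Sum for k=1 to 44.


1/(k(k+2)) = (1/2)·(1/k - 1/(k+2)) (partial fractions)
Telescoping: Σ = (1/2)·(1 + 1/2 - 1/45 - 1/46) = 1507/2070

Sum = 1507/2070


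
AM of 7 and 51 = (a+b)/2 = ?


AM = (7 + 51)/2 = 58/2 = 29

AM = 29


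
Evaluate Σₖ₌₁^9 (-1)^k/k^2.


S = -1 + 1/4 - 1/9 + 1/16 - 1/25 + 1/36 - 1/49 + 1/64 ± ...
= -0.828
(Full series converges to -π²/12 ≈ -0.8225)

S_9 = -0.828


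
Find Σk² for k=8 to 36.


Σₖ₌8^36 k² = Σₖ₌₁^36 k² − Σₖ₌₁^7 k²
= 36·37·73/6 − 7·8·15/6
= 16206 − 140 = 16066

Σk² = 16066


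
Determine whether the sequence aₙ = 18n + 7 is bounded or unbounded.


aₙ = 18n + 7 → as n→∞, aₙ→∞
No finite upper bound exists
The sequence is UNBOUNDED

Unbounded (aₙ → ∞ as n → ∞)


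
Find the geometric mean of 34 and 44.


GM = √(34×44) = √1496 = 38.6782

GM = 38.6782


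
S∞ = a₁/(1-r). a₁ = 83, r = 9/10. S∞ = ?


S∞ = a₁/(1-r) = 83/(1 - 9/10)
= 83/(1/10)
= 830

S∞ = 830


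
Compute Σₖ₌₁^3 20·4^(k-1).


Sₙ = 20×(4^3 - 1)/(4 - 1)
= 20×(64 - 1)/3
= 20×63/3
= 420

S_3 = 420


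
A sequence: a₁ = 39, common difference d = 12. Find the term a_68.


aₙ = a₁ + (n-1)d
= 39 + (68-1)×12
= 39 + 804
= 843

a_68 = 843


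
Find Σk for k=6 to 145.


Σₖ₌6^145 k = Σₖ₌₁^145 k − Σₖ₌₁^5 k
= 145·146/2 − 5·6/2
= 10585 − 15 = 10570

Σk = 10570


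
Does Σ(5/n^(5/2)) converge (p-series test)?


p-series test: Σ c/n^p converges if p > 1, diverges if p ≤ 1 (constant c > 0 doesn't affect convergence).
p = 5/2
5/2 > 1 → CONVERGES

Converges (p = 5/2 > 1)


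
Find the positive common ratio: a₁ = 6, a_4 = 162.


r^(n-1) = aₙ/a₁
r^3 = 162/6 = 27
r = 27^(1/3)
= 3

r = 3


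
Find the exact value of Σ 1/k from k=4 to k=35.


Σₖ₌4^35 1/k = 1/4 + 1/5 + 1/6 + ... + 1/35
= 30370011182509/13127595717600
≈ 2.3134

Sum = 30370011182509/13127595717600 ≈ 2.3134


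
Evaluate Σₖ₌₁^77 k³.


n(n+1)/2 = 77×78/2 = 3003
Σk³ = 3003² = 9018009

Σk³ = 9018009


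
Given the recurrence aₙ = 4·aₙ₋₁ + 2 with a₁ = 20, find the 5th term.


Computing step by step:
a_1 = 20
a_2 = 82
a_3 = 330
a_4 = 1322
a_5 = 5290


a_5 = 5290


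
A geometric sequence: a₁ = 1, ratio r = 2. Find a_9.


aₙ = a₁·r^(n-1)
= 1×2^8
= 1×256
= 256

a_9 = 256


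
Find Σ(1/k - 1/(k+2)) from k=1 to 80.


Telescoping with gap 2: two head and two tail terms survive.
= (1 + 1/2) - (1/81 + 1/82)
= 3/2 - 1/81 - 1/82 = 4900/3321

Sum = 4900/3321


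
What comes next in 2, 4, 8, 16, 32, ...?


Pattern: powers of 2: 2ⁿ
Terms: 2, 4, 8, 16, 32
Next term = 64

Next term = 64


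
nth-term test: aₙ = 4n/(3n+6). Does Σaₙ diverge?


lim(n→∞) 4n/(3n+6) = 4/3 = 4/3  (divide numerator and denominator by n)
lim aₙ = 4/3 ≠ 0 → series DIVERGES

Diverges (lim aₙ = 4/3 ≠ 0)


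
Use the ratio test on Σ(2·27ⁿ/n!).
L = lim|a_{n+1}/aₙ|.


aₙ = 2·27^n/n!
a_{n+1}/aₙ = 27^(n+1)/(n+1)! × n!/27^n  (constant 2 cancels)
= 27/(n+1)
L = lim(n→∞) 27/(n+1) = 0
L < 1 → series CONVERGES

Converges (ratio test: L = 0 < 1)


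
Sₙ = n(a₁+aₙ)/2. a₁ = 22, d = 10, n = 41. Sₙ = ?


aₙ = 22 + (41-1)×10 = 422
Sₙ = n(a₁+aₙ)/2 = 41×(22+422)/2
= 41×444/2 = 9102

S_41 = 9102


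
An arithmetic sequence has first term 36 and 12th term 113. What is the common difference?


d = (aₙ - a₁)/(n-1)
= (113 - 36)/(12-1)
= 77/11 = 7

d = 7


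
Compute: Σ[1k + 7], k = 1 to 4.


Σ(1k+7) = 1·Σk + 7·n
= 1·10 + 7·4
= 10 + 28 = 38

Σ = 38


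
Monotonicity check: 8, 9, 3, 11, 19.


Differences: 1, -6, 8, 8
Difference at position 1 is +1 (> 0) but position 2 is -6 (< 0) — sequence both rises and falls
→ NOT monotonic

Not monotonic


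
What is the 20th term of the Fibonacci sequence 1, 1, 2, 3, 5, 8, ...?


Fibonacci sequence: 1, 1, 2, 3, 5, 8, 13, 21, 34, 55, 89, ...
F(20) = 6765

F(20) = 6765


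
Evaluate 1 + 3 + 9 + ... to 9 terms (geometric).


Sₙ = 1×(3^9 - 1)/(3 - 1)
= 1×(19683 - 1)/2
= 1×19682/2
= 9841

S_9 = 9841


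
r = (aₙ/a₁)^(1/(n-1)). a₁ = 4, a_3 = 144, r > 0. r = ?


r^(n-1) = aₙ/a₁
r^2 = 144/4 = 36
r = 36^(1/2)
= ±6; taking r > 0 gives r = 6

r = 6


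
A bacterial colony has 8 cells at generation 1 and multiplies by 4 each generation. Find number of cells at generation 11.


aₙ = a₁·r^(n-1)
= 8×4^10
= 8×1048576
= 8388608

a_11 = 8388608


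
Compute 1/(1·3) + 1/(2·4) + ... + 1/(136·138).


1/(k(k+2)) = (1/2)·(1/k - 1/(k+2)) (partial fractions)
Telescoping: Σ = (1/2)·(1 + 1/2 - 1/137 - 1/138) = 7021/9453

Sum = 7021/9453


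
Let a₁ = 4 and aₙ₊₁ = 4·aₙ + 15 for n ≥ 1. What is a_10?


Computing step by step:
a_1 = 4
a_2 = 31
a_3 = 139
a_4 = 571
a_5 = 2299
a_6 = 9211
a_7 = 36859
a_8 = 147451
a_9 = 589819
a_10 = 2359291


a_10 = 2359291


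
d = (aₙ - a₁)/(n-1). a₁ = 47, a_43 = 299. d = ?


d = (aₙ - a₁)/(n-1)
= (299 - 47)/(43-1)
= 252/42 = 6

d = 6


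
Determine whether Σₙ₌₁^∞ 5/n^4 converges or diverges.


p-series test: Σ c/n^p converges if p > 1, diverges if p ≤ 1 (constant c > 0 doesn't affect convergence).
p = 4
4 > 1 → CONVERGES

Converges (p = 4 > 1)


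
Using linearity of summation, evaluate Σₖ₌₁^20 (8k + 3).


Σ(8k+3) = 8·Σk + 3·n
= 8·210 + 3·20
= 1680 + 60 = 1740

Σ = 1740


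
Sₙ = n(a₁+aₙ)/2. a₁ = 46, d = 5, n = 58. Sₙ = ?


aₙ = 46 + (58-1)×5 = 331
Sₙ = n(a₁+aₙ)/2 = 58×(46+331)/2
= 58×377/2 = 10933

S_58 = 10933


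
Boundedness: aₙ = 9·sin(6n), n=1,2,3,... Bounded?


For all n, -1 ≤ sin(6n) ≤ 1, so -9 ≤ 9·sin(6n) ≤ 9
Lower bound: -9, Upper bound: 9
The sequence IS bounded

Bounded (-9 ≤ aₙ ≤ 9)


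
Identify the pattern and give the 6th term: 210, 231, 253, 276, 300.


Pattern: triangular numbers: n(n+1)/2
Terms: 210, 231, 253, 276, 300
Next term = 325

Next term = 325


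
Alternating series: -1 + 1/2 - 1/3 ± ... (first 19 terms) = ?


S = -1 + 1/2 - 1/3 + 1/4 - 1/5 + 1/6 - 1/7 + 1/8 ± ...
= -0.7188
(Full series converges to -ln(2) ≈ -0.6931)

S_19 = -0.7188


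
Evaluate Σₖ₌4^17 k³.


Σₖ₌4^17 k³ = [17·18/2]² − [3·4/2]²
= 23409 − 36 = 23373

Σk³ = 23373


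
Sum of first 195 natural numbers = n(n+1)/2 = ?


n(n+1)/2 = 195×196/2 = 38220/2 = 19110

Σk = 19110


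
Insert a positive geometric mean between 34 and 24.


GM = √(34×24) = √816 = 28.5657

GM = 28.5657


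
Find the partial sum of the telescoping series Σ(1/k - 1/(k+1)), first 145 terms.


Telescoping: adjacent terms cancel.
= 1/1 - 1/146
= 1 - 1/146 = 145/146

Sum = 145/146


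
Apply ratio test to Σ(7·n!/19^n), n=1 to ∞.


aₙ = 7·n!/19^n
a_{n+1}/aₙ = (n+1)!/19^(n+1) × 19^n/n!  (constant 7 cancels)
= (n+1)/19
L = lim(n→∞) (n+1)/19 = ∞
L > 1 → series DIVERGES

Diverges (ratio test: L = ∞ > 1)


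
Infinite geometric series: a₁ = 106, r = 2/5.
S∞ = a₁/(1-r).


S∞ = a₁/(1-r) = 106/(1 - 2/5)
= 106/(3/5)
= 530/3

S∞ = 530/3


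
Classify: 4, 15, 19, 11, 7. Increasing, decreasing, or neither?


Differences: 11, 4, -8, -4
Difference at position 1 is +11 (> 0) but position 3 is -8 (< 0) — sequence both rises and falls
→ NOT monotonic

Not monotonic


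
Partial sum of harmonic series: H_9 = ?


H_9 = 1/1 + 1/2 + 1/3 + 1/4 + 1/5 + 1/6 + 1/7 + 1/8 + 1/9
= 7129/2520
≈ 2.829

H_9 = 7129/2520 ≈ 2.829


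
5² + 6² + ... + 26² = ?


Σₖ₌5^26 k² = Σₖ₌₁^26 k² − Σₖ₌₁^4 k²
= 26·27·53/6 − 4·5·9/6
= 6201 − 30 = 6171

Σk² = 6171


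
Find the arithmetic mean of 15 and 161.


AM = (15 + 161)/2 = 176/2 = 88

AM = 88


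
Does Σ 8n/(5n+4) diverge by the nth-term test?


lim(n→∞) 8n/(5n+4) = 8/5 = 8/5  (divide numerator and denominator by n)
lim aₙ = 8/5 ≠ 0 → series DIVERGES

Diverges (lim aₙ = 8/5 ≠ 0)


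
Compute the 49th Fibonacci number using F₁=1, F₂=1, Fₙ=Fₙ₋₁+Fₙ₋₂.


Fibonacci sequence: 1, 1, 2, 3, 5, 8, 13, 21, 34, 55, 89, ...
F(49) = 7778742049

F(49) = 7778742049


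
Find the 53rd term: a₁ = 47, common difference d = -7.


aₙ = a₁ + (n-1)d
= 47 + (53-1)×-7
= 47 - 364
= -317

a_53 = -317


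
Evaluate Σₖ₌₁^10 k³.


n(n+1)/2 = 10×11/2 = 55
Σk³ = 55² = 3025

Σk³ = 3025


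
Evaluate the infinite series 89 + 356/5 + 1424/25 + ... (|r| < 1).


S∞ = a₁/(1-r) = 89/(1 - 4/5)
= 89/(1/5)
= 445

S∞ = 445


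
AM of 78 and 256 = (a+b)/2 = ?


AM = (78 + 256)/2 = 334/2 = 167

AM = 167


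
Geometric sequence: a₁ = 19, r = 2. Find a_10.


aₙ = a₁·r^(n-1)
= 19×2^9
= 19×512
= 9728

a_10 = 9728


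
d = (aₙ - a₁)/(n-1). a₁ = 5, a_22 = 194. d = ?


d = (aₙ - a₁)/(n-1)
= (194 - 5)/(22-1)
= 189/21 = 9

d = 9


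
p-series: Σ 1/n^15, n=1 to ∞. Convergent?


p-series test: Σ c/n^p converges if p > 1, diverges if p ≤ 1 (constant c > 0 doesn't affect convergence).
p = 15
15 > 1 → CONVERGES

Converges (p = 15 > 1)


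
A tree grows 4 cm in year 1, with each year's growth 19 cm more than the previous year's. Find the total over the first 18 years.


aₙ = 4 + (18-1)×19 = 327
Sₙ = n(a₁+aₙ)/2 = 18×(4+327)/2
= 18×331/2 = 2979

S_18 = 2979


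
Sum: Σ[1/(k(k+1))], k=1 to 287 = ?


1/(k(k+1)) = 1/k - 1/(k+1) (partial fractions)
Telescoping: Σ = 1 - 1/288 = 287/288

Sum = 287/288


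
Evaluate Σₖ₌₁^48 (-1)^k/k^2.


S = -1 + 1/4 - 1/9 + 1/16 - 1/25 + 1/36 - 1/49 + 1/64 ± ...
= -0.8223
(Full series converges to -π²/12 ≈ -0.8225)

S_48 = -0.8223


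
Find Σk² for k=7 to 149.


Σₖ₌7^149 k² = Σₖ₌₁^149 k² − Σₖ₌₁^6 k²
= 149·150·299/6 − 6·7·13/6
= 1113775 − 91 = 1113684

Σk² = 1113684


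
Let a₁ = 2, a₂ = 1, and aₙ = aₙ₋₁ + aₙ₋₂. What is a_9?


Computing iteratively: 2, 1, 3, 4, 7, 11, 18, 29, 47
a_9 = 47

a_9 = 47


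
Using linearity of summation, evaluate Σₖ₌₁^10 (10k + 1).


Σ(10k+1) = 10·Σk + 1·n
= 10·55 + 1·10
= 550 + 10 = 560

Σ = 560


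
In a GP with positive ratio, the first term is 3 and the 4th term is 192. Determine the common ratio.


r^(n-1) = aₙ/a₁
r^3 = 192/3 = 64
r = 64^(1/3)
= 4

r = 4


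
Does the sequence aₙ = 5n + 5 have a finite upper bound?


aₙ = 5n + 5 → as n→∞, aₙ→∞
No finite upper bound exists
The sequence is UNBOUNDED

Unbounded (aₙ → ∞ as n → ∞)


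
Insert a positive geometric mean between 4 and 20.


GM = √(4×20) = √80 = 8.9443

GM = 8.9443


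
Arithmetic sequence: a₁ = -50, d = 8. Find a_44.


aₙ = a₁ + (n-1)d
= -50 + (44-1)×8
= -50 + 344
= 294

a_44 = 294


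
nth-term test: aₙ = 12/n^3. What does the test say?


lim(n→∞) 12/n^3 = 0
lim aₙ = 0 → nth-term test is INCONCLUSIVE
(Need other tests; this is actually a convergent p-series with p=3 > 1)

Inconclusive (lim aₙ = 0; need another test)


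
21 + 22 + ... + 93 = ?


Σₖ₌21^93 k = Σₖ₌₁^93 k − Σₖ₌₁^20 k
= 93·94/2 − 20·21/2
= 4371 − 210 = 4161

Σk = 4161


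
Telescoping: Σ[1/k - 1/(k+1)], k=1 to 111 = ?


Telescoping: adjacent terms cancel.
= 1/1 - 1/112
= 1 - 1/112 = 111/112

Sum = 111/112


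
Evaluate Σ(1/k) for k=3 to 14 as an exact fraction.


Σₖ₌3^14 1/k = 1/3 + 1/4 + 1/5 + ... + 1/14
= 631193/360360
≈ 1.7516

Sum = 631193/360360 ≈ 1.7516


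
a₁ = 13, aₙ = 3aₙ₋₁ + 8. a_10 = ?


Computing step by step:
a_1 = 13
a_2 = 47
a_3 = 149
a_4 = 455
a_5 = 1373
a_6 = 4127
a_7 = 12389
a_8 = 37175
a_9 = 111533
a_10 = 334607


a_10 = 334607


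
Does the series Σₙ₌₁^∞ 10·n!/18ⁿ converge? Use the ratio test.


aₙ = 10·n!/18^n
a_{n+1}/aₙ = (n+1)!/18^(n+1) × 18^n/n!  (constant 10 cancels)
= (n+1)/18
L = lim(n→∞) (n+1)/18 = ∞
L > 1 → series DIVERGES

Diverges (ratio test: L = ∞ > 1)


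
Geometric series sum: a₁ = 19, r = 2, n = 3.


Sₙ = 19×(2^3 - 1)/(2 - 1)
= 19×(8 - 1)/1
= 19×7/1
= 133

S_3 = 133


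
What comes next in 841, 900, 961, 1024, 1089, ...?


Pattern: perfect squares: n²
Terms: 841, 900, 961, 1024, 1089
Next term = 1156

Next term = 1156


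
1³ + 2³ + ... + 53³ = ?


n(n+1)/2 = 53×54/2 = 1431
Σk³ = 1431² = 2047761

Σk³ = 2047761


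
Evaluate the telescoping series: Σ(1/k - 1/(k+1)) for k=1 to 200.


Telescoping: adjacent terms cancel.
= 1/1 - 1/201
= 1 - 1/201 = 200/201

Sum = 200/201


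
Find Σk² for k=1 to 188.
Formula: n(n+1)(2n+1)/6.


n = 188
n(n+1)(2n+1)/6 = 188×189×377/6
= 13395564/6 = 2232594

Σk² = 2232594


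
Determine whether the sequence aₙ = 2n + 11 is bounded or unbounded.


aₙ = 2n + 11 → as n→∞, aₙ→∞
No finite upper bound exists
The sequence is UNBOUNDED

Unbounded (aₙ → ∞ as n → ∞)


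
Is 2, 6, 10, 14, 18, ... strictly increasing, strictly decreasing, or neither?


Differences: 4, 4, 4, 4
All differences > 0 → strictly INCREASING

Monotonically increasing


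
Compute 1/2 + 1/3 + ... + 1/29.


Σₖ₌2^29 1/k = 1/2 + 1/3 + 1/4 + ... + 1/29
= 6897956948587/2329089562800
≈ 2.9617

Sum = 6897956948587/2329089562800 ≈ 2.9617


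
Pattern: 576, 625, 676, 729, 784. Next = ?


Pattern: perfect squares: n²
Terms: 576, 625, 676, 729, 784
Next term = 841

Next term = 841


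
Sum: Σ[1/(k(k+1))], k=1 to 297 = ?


1/(k(k+1)) = 1/k - 1/(k+1) (partial fractions)
Telescoping: Σ = 1 - 1/298 = 297/298

Sum = 297/298


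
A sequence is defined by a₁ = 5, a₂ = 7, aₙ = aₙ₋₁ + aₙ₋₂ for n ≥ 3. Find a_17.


Computing iteratively: 5, 7, 12, 19, 31, 50, 81, 131, 212, 343, 555, 898, ...
a_17 = 9959

a_17 = 9959


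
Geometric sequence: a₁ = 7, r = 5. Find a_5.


aₙ = a₁·r^(n-1)
= 7×5^4
= 7×625
= 4375

a_5 = 4375


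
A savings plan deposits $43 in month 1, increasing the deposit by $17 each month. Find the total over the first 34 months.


aₙ = 43 + (34-1)×17 = 604
Sₙ = n(a₁+aₙ)/2 = 34×(43+604)/2
= 34×647/2 = 10999

S_34 = 10999


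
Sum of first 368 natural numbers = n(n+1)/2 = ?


n(n+1)/2 = 368×369/2 = 135792/2 = 67896

Σk = 67896


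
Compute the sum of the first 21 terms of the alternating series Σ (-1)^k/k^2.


S = -1 + 1/4 - 1/9 + 1/16 - 1/25 + 1/36 - 1/49 + 1/64 ± ...
= -0.8235
(Full series converges to -π²/12 ≈ -0.8225)

S_21 = -0.8235


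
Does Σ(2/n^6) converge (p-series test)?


p-series test: Σ c/n^p converges if p > 1, diverges if p ≤ 1 (constant c > 0 doesn't affect convergence).
p = 6
6 > 1 → CONVERGES

Converges (p = 6 > 1)


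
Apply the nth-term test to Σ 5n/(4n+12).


lim(n→∞) 5n/(4n+12) = 5/4 = 5/4  (divide numerator and denominator by n)
lim aₙ = 5/4 ≠ 0 → series DIVERGES

Diverges (lim aₙ = 5/4 ≠ 0)


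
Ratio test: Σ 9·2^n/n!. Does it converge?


aₙ = 9·2^n/n!
a_{n+1}/aₙ = 2^(n+1)/(n+1)! × n!/2^n  (constant 9 cancels)
= 2/(n+1)
L = lim(n→∞) 2/(n+1) = 0
L < 1 → series CONVERGES

Converges (ratio test: L = 0 < 1)


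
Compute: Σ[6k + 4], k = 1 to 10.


Σ(6k+4) = 6·Σk + 4·n
= 6·55 + 4·10
= 330 + 40 = 370

Σ = 370


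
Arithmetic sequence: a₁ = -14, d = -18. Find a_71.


aₙ = a₁ + (n-1)d
= -14 + (71-1)×-18
= -14 - 1260
= -1274

a_71 = -1274


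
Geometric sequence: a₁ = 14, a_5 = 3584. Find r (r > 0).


r^(n-1) = aₙ/a₁
r^4 = 3584/14 = 256
r = 256^(1/4)
= ±4; taking r > 0 gives r = 4

r = 4


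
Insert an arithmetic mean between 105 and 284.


AM = (105 + 284)/2 = 389/2 = 194.5

AM = 194.5


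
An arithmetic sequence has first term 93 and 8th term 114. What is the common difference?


d = (aₙ - a₁)/(n-1)
= (114 - 93)/(8-1)
= 21/7 = 3

d = 3


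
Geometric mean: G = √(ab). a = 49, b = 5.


GM = √(49×5) = √245 = 15.6525

GM = 15.6525


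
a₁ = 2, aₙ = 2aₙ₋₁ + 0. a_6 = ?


Computing step by step:
a_1 = 2
a_2 = 4
a_3 = 8
a_4 = 16
a_5 = 32
a_6 = 64


a_6 = 64


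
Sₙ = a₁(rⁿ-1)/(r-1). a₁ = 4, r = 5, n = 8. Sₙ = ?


Sₙ = 4×(5^8 - 1)/(5 - 1)
= 4×(390625 - 1)/4
= 4×390624/4
= 390624

S_8 = 390624


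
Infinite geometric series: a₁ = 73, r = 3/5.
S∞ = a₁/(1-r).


S∞ = a₁/(1-r) = 73/(1 - 3/5)
= 73/(2/5)
= 365/2

S∞ = 365/2


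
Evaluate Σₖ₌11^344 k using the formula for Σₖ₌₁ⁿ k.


Σₖ₌11^344 k = Σₖ₌₁^344 k − Σₖ₌₁^10 k
= 344·345/2 − 10·11/2
= 59340 − 55 = 59285

Σk = 59285


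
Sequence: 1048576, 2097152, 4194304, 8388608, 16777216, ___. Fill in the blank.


Pattern: powers of 2: 2ⁿ
Terms: 1048576, 2097152, 4194304, 8388608, 16777216
Next term = 33554432

Next term = 33554432


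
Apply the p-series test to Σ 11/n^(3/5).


p-series test: Σ c/n^p converges if p > 1, diverges if p ≤ 1 (constant c > 0 doesn't affect convergence).
p = 3/5
3/5 ≤ 1 → DIVERGES

Diverges (p = 3/5 ≤ 1)


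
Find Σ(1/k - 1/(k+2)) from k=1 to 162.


Telescoping with gap 2: two head and two tail terms survive.
= (1 + 1/2) - (1/163 + 1/164)
= 3/2 - 1/163 - 1/164 = 39771/26732

Sum = 39771/26732


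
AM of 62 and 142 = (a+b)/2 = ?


AM = (62 + 142)/2 = 204/2 = 102

AM = 102


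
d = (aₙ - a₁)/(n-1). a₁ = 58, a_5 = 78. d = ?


d = (aₙ - a₁)/(n-1)
= (78 - 58)/(5-1)
= 20/4 = 5

d = 5


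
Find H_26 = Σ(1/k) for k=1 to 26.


H_26 = 1/1 + 1/2 + 1/3 + ... + 1/26
= 34395742267/8923714800
≈ 3.8544

H_26 = 34395742267/8923714800 ≈ 3.8544


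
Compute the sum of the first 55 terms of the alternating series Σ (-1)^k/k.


S = -1 + 1/2 - 1/3 + 1/4 - 1/5 + 1/6 - 1/7 + 1/8 ± ...
= -0.7022
(Full series converges to -ln(2) ≈ -0.6931)

S_55 = -0.7022


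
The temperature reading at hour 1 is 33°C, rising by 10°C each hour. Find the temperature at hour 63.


aₙ = a₁ + (n-1)d
= 33 + (63-1)×10
= 33 + 620
= 653

a_63 = 653


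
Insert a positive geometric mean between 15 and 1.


GM = √(15×1) = √15 = 3.873

GM = 3.873


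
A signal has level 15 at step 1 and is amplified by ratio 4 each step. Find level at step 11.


aₙ = a₁·r^(n-1)
= 15×4^10
= 15×1048576
= 15728640

a_11 = 15728640


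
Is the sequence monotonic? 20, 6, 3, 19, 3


Differences: -14, -3, 16, -16
Difference at position 3 is +16 (> 0) but position 1 is -14 (< 0) — sequence both rises and falls
→ NOT monotonic

Not monotonic


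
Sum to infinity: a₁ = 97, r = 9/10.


S∞ = a₁/(1-r) = 97/(1 - 9/10)
= 97/(1/10)
= 970

S∞ = 970


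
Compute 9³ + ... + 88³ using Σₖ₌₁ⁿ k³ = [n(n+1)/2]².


Σₖ₌9^88 k³ = [88·89/2]² − [8·9/2]²
= 15335056 − 1296 = 15333760

Σk³ = 15333760


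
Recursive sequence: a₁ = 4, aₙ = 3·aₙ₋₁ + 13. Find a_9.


Computing step by step:
a_1 = 4
a_2 = 25
a_3 = 88
a_4 = 277
a_5 = 844
a_6 = 2545
a_7 = 7648
a_8 = 22957
a_9 = 68884


a_9 = 68884


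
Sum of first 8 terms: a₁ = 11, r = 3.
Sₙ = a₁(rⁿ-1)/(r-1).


Sₙ = 11×(3^8 - 1)/(3 - 1)
= 11×(6561 - 1)/2
= 11×6560/2
= 36080

S_8 = 36080


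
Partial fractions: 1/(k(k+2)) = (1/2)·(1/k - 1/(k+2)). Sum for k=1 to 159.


1/(k(k+2)) = (1/2)·(1/k - 1/(k+2)) (partial fractions)
Telescoping: Σ = (1/2)·(1 + 1/2 - 1/160 - 1/161) = 38319/51520

Sum = 38319/51520


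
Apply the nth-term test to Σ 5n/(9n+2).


lim(n→∞) 5n/(9n+2) = 5/9 = 5/9  (divide numerator and denominator by n)
lim aₙ = 5/9 ≠ 0 → series DIVERGES

Diverges (lim aₙ = 5/9 ≠ 0)


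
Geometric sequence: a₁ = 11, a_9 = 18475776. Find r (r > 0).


r^(n-1) = aₙ/a₁
r^8 = 18475776/11 = 1679616
r = 1679616^(1/8)
= ±6; taking r > 0 gives r = 6

r = 6


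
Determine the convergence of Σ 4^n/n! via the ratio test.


aₙ = 4^n/n!
a_{n+1}/aₙ = 4^(n+1)/(n+1)! × n!/4^n
= 4/(n+1)
L = lim(n→∞) 4/(n+1) = 0
L < 1 → series CONVERGES

Converges (ratio test: L = 0 < 1)


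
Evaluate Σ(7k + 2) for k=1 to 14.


Σ(7k+2) = 7·Σk + 2·n
= 7·105 + 2·14
= 735 + 28 = 763

Σ = 763


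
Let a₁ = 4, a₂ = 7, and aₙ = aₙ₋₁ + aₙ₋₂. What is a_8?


Computing iteratively: 4, 7, 11, 18, 29, 47, 76, 123
a_8 = 123

a_8 = 123


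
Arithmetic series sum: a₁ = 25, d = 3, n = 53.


aₙ = 25 + (53-1)×3 = 181
Sₙ = n(a₁+aₙ)/2 = 53×(25+181)/2
= 53×206/2 = 5459

S_53 = 5459


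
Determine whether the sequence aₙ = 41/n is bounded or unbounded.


a₁ = 41, a₂ = 41/2, a₃ = 41/3, ...
0 < aₙ ≤ 41 for all n ≥ 1
Lower bound: 0, Upper bound: 41
The sequence IS bounded

Bounded (0 < aₙ ≤ 41)


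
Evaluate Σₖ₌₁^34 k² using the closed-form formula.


n = 34
n(n+1)(2n+1)/6 = 34×35×69/6
= 82110/6 = 13685

Σk² = 13685


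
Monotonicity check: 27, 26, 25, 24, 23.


Differences: -1, -1, -1, -1
All differences < 0 → strictly DECREASING

Monotonically decreasing


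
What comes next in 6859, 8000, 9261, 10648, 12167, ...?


Pattern: perfect cubes: n³
Terms: 6859, 8000, 9261, 10648, 12167
Next term = 13824

Next term = 13824


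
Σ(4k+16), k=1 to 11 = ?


Σ(4k+16) = 4·Σk + 16·n
= 4·66 + 16·11
= 264 + 176 = 440

Σ = 440


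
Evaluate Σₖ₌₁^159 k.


n(n+1)/2 = 159×160/2 = 25440/2 = 12720

Σk = 12720


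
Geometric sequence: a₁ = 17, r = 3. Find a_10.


aₙ = a₁·r^(n-1)
= 17×3^9
= 17×19683
= 334611

a_10 = 334611


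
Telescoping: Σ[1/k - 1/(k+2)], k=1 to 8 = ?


Telescoping with gap 2: two head and two tail terms survive.
= (1 + 1/2) - (1/9 + 1/10)
= 3/2 - 1/9 - 1/10 = 58/45

Sum = 58/45


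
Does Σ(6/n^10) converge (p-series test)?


p-series test: Σ c/n^p converges if p > 1, diverges if p ≤ 1 (constant c > 0 doesn't affect convergence).
p = 10
10 > 1 → CONVERGES

Converges (p = 10 > 1)


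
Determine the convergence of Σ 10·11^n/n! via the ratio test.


aₙ = 10·11^n/n!
a_{n+1}/aₙ = 11^(n+1)/(n+1)! × n!/11^n  (constant 10 cancels)
= 11/(n+1)
L = lim(n→∞) 11/(n+1) = 0
L < 1 → series CONVERGES

Converges (ratio test: L = 0 < 1)


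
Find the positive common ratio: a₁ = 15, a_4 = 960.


r^(n-1) = aₙ/a₁
r^3 = 960/15 = 64
r = 64^(1/3)
= 4

r = 4


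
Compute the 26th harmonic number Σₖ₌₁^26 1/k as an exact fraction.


H_26 = 1/1 + 1/2 + 1/3 + ... + 1/26
= 34395742267/8923714800
≈ 3.8544

H_26 = 34395742267/8923714800 ≈ 3.8544


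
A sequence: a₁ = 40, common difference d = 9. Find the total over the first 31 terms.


aₙ = 40 + (31-1)×9 = 310
Sₙ = n(a₁+aₙ)/2 = 31×(40+310)/2
= 31×350/2 = 5425

S_31 = 5425


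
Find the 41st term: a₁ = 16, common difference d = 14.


aₙ = a₁ + (n-1)d
= 16 + (41-1)×14
= 16 + 560
= 576

a_41 = 576


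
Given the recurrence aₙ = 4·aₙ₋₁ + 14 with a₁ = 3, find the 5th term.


Computing step by step:
a_1 = 3
a_2 = 26
a_3 = 118
a_4 = 486
a_5 = 1958


a_5 = 1958


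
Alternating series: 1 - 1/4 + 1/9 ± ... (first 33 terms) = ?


S = 1 - 1/4 + 1/9 - 1/16 + 1/25 - 1/36 + 1/49 - 1/64 ± ...
= 0.8229
(Full series converges to +π²/12 ≈ +0.8225)

S_33 = 0.8229


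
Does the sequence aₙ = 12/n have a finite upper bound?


a₁ = 12, a₂ = 12/2, a₃ = 12/3, ...
0 < aₙ ≤ 12 for all n ≥ 1
Lower bound: 0, Upper bound: 12
The sequence IS bounded

Bounded (0 < aₙ ≤ 12)


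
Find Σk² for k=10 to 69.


Σₖ₌10^69 k² = Σₖ₌₁^69 k² − Σₖ₌₁^9 k²
= 69·70·139/6 − 9·10·19/6
= 111895 − 285 = 111610

Σk² = 111610


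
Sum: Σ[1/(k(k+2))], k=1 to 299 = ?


1/(k(k+2)) = (1/2)·(1/k - 1/(k+2)) (partial fractions)
Telescoping: Σ = (1/2)·(1 + 1/2 - 1/300 - 1/301) = 134849/180600

Sum = 134849/180600


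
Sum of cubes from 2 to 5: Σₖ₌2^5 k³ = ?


Σₖ₌2^5 k³ = [5·6/2]² − [1·2/2]²
= 225 − 1 = 224

Σk³ = 224


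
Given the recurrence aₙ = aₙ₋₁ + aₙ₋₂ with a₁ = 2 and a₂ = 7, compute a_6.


Computing iteratively: 2, 7, 9, 16, 25, 41
a_6 = 41

a_6 = 41


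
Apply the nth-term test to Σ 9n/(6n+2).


lim(n→∞) 9n/(6n+2) = 9/6 = 3/2  (divide numerator and denominator by n)
lim aₙ = 3/2 ≠ 0 → series DIVERGES

Diverges (lim aₙ = 3/2 ≠ 0)


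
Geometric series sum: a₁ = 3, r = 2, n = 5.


Sₙ = 3×(2^5 - 1)/(2 - 1)
= 3×(32 - 1)/1
= 3×31/1
= 93

S_5 = 93


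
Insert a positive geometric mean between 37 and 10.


GM = √(37×10) = √370 = 19.2354

GM = 19.2354


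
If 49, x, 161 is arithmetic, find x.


AM = (49 + 161)/2 = 210/2 = 105

AM = 105


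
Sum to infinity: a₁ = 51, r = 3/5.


S∞ = a₁/(1-r) = 51/(1 - 3/5)
= 51/(2/5)
= 255/2

S∞ = 255/2
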